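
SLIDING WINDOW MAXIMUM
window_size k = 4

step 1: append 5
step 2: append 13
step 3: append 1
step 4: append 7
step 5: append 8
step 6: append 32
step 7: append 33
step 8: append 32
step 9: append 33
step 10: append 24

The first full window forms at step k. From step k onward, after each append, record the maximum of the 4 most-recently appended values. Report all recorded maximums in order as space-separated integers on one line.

step 1: append 5 -> window=[5] (not full yet)
step 2: append 13 -> window=[5, 13] (not full yet)
step 3: append 1 -> window=[5, 13, 1] (not full yet)
step 4: append 7 -> window=[5, 13, 1, 7] -> max=13
step 5: append 8 -> window=[13, 1, 7, 8] -> max=13
step 6: append 32 -> window=[1, 7, 8, 32] -> max=32
step 7: append 33 -> window=[7, 8, 32, 33] -> max=33
step 8: append 32 -> window=[8, 32, 33, 32] -> max=33
step 9: append 33 -> window=[32, 33, 32, 33] -> max=33
step 10: append 24 -> window=[33, 32, 33, 24] -> max=33

Answer: 13 13 32 33 33 33 33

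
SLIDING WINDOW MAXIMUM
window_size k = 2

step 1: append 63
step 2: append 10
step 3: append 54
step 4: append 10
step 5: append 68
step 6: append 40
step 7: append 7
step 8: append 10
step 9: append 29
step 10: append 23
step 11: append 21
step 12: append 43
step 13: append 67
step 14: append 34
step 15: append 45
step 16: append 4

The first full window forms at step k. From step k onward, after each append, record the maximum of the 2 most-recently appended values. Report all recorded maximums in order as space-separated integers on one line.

step 1: append 63 -> window=[63] (not full yet)
step 2: append 10 -> window=[63, 10] -> max=63
step 3: append 54 -> window=[10, 54] -> max=54
step 4: append 10 -> window=[54, 10] -> max=54
step 5: append 68 -> window=[10, 68] -> max=68
step 6: append 40 -> window=[68, 40] -> max=68
step 7: append 7 -> window=[40, 7] -> max=40
step 8: append 10 -> window=[7, 10] -> max=10
step 9: append 29 -> window=[10, 29] -> max=29
step 10: append 23 -> window=[29, 23] -> max=29
step 11: append 21 -> window=[23, 21] -> max=23
step 12: append 43 -> window=[21, 43] -> max=43
step 13: append 67 -> window=[43, 67] -> max=67
step 14: append 34 -> window=[67, 34] -> max=67
step 15: append 45 -> window=[34, 45] -> max=45
step 16: append 4 -> window=[45, 4] -> max=45

Answer: 63 54 54 68 68 40 10 29 29 23 43 67 67 45 45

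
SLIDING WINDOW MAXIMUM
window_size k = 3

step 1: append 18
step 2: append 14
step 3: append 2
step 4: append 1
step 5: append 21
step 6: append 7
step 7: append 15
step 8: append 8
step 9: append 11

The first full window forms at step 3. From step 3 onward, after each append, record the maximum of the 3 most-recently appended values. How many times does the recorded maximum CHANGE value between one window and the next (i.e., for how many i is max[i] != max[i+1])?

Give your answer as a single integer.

Answer: 3

Derivation:
step 1: append 18 -> window=[18] (not full yet)
step 2: append 14 -> window=[18, 14] (not full yet)
step 3: append 2 -> window=[18, 14, 2] -> max=18
step 4: append 1 -> window=[14, 2, 1] -> max=14
step 5: append 21 -> window=[2, 1, 21] -> max=21
step 6: append 7 -> window=[1, 21, 7] -> max=21
step 7: append 15 -> window=[21, 7, 15] -> max=21
step 8: append 8 -> window=[7, 15, 8] -> max=15
step 9: append 11 -> window=[15, 8, 11] -> max=15
Recorded maximums: 18 14 21 21 21 15 15
Changes between consecutive maximums: 3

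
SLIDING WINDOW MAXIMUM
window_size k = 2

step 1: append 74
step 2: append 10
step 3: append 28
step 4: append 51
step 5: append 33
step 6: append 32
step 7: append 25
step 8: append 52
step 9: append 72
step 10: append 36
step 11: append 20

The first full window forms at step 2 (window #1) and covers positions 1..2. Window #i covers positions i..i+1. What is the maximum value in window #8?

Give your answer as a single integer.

step 1: append 74 -> window=[74] (not full yet)
step 2: append 10 -> window=[74, 10] -> max=74
step 3: append 28 -> window=[10, 28] -> max=28
step 4: append 51 -> window=[28, 51] -> max=51
step 5: append 33 -> window=[51, 33] -> max=51
step 6: append 32 -> window=[33, 32] -> max=33
step 7: append 25 -> window=[32, 25] -> max=32
step 8: append 52 -> window=[25, 52] -> max=52
step 9: append 72 -> window=[52, 72] -> max=72
Window #8 max = 72

Answer: 72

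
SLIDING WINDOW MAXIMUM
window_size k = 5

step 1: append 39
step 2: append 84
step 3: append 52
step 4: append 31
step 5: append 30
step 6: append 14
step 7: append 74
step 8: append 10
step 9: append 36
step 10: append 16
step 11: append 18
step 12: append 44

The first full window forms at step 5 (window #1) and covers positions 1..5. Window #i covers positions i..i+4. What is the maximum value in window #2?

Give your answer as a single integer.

Answer: 84

Derivation:
step 1: append 39 -> window=[39] (not full yet)
step 2: append 84 -> window=[39, 84] (not full yet)
step 3: append 52 -> window=[39, 84, 52] (not full yet)
step 4: append 31 -> window=[39, 84, 52, 31] (not full yet)
step 5: append 30 -> window=[39, 84, 52, 31, 30] -> max=84
step 6: append 14 -> window=[84, 52, 31, 30, 14] -> max=84
Window #2 max = 84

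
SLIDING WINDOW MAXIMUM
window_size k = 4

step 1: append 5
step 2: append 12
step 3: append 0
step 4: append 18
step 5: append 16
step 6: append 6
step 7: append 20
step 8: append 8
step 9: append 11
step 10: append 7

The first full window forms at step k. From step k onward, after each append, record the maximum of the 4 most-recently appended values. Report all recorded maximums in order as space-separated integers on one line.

step 1: append 5 -> window=[5] (not full yet)
step 2: append 12 -> window=[5, 12] (not full yet)
step 3: append 0 -> window=[5, 12, 0] (not full yet)
step 4: append 18 -> window=[5, 12, 0, 18] -> max=18
step 5: append 16 -> window=[12, 0, 18, 16] -> max=18
step 6: append 6 -> window=[0, 18, 16, 6] -> max=18
step 7: append 20 -> window=[18, 16, 6, 20] -> max=20
step 8: append 8 -> window=[16, 6, 20, 8] -> max=20
step 9: append 11 -> window=[6, 20, 8, 11] -> max=20
step 10: append 7 -> window=[20, 8, 11, 7] -> max=20

Answer: 18 18 18 20 20 20 20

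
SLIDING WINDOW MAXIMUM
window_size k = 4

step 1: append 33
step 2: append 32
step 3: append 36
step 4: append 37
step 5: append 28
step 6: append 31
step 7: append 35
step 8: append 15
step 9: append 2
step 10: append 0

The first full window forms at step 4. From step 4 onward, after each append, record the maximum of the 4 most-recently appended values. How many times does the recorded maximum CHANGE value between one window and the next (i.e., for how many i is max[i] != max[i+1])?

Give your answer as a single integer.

step 1: append 33 -> window=[33] (not full yet)
step 2: append 32 -> window=[33, 32] (not full yet)
step 3: append 36 -> window=[33, 32, 36] (not full yet)
step 4: append 37 -> window=[33, 32, 36, 37] -> max=37
step 5: append 28 -> window=[32, 36, 37, 28] -> max=37
step 6: append 31 -> window=[36, 37, 28, 31] -> max=37
step 7: append 35 -> window=[37, 28, 31, 35] -> max=37
step 8: append 15 -> window=[28, 31, 35, 15] -> max=35
step 9: append 2 -> window=[31, 35, 15, 2] -> max=35
step 10: append 0 -> window=[35, 15, 2, 0] -> max=35
Recorded maximums: 37 37 37 37 35 35 35
Changes between consecutive maximums: 1

Answer: 1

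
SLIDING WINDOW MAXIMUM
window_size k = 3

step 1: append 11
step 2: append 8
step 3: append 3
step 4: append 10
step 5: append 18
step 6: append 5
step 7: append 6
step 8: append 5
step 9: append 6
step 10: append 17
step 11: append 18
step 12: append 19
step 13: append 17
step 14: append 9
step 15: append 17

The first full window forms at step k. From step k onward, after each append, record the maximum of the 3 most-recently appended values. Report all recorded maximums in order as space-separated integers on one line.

step 1: append 11 -> window=[11] (not full yet)
step 2: append 8 -> window=[11, 8] (not full yet)
step 3: append 3 -> window=[11, 8, 3] -> max=11
step 4: append 10 -> window=[8, 3, 10] -> max=10
step 5: append 18 -> window=[3, 10, 18] -> max=18
step 6: append 5 -> window=[10, 18, 5] -> max=18
step 7: append 6 -> window=[18, 5, 6] -> max=18
step 8: append 5 -> window=[5, 6, 5] -> max=6
step 9: append 6 -> window=[6, 5, 6] -> max=6
step 10: append 17 -> window=[5, 6, 17] -> max=17
step 11: append 18 -> window=[6, 17, 18] -> max=18
step 12: append 19 -> window=[17, 18, 19] -> max=19
step 13: append 17 -> window=[18, 19, 17] -> max=19
step 14: append 9 -> window=[19, 17, 9] -> max=19
step 15: append 17 -> window=[17, 9, 17] -> max=17

Answer: 11 10 18 18 18 6 6 17 18 19 19 19 17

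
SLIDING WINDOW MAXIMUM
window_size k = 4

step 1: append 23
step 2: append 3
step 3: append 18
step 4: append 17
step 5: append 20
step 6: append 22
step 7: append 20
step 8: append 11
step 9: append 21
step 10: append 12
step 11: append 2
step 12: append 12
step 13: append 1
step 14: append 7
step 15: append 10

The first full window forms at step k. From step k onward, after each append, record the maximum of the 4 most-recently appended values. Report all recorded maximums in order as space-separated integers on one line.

step 1: append 23 -> window=[23] (not full yet)
step 2: append 3 -> window=[23, 3] (not full yet)
step 3: append 18 -> window=[23, 3, 18] (not full yet)
step 4: append 17 -> window=[23, 3, 18, 17] -> max=23
step 5: append 20 -> window=[3, 18, 17, 20] -> max=20
step 6: append 22 -> window=[18, 17, 20, 22] -> max=22
step 7: append 20 -> window=[17, 20, 22, 20] -> max=22
step 8: append 11 -> window=[20, 22, 20, 11] -> max=22
step 9: append 21 -> window=[22, 20, 11, 21] -> max=22
step 10: append 12 -> window=[20, 11, 21, 12] -> max=21
step 11: append 2 -> window=[11, 21, 12, 2] -> max=21
step 12: append 12 -> window=[21, 12, 2, 12] -> max=21
step 13: append 1 -> window=[12, 2, 12, 1] -> max=12
step 14: append 7 -> window=[2, 12, 1, 7] -> max=12
step 15: append 10 -> window=[12, 1, 7, 10] -> max=12

Answer: 23 20 22 22 22 22 21 21 21 12 12 12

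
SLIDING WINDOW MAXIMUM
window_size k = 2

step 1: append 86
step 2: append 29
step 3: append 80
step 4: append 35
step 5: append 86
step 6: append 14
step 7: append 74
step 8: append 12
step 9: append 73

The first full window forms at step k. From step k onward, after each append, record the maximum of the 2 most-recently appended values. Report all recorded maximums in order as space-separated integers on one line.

Answer: 86 80 80 86 86 74 74 73

Derivation:
step 1: append 86 -> window=[86] (not full yet)
step 2: append 29 -> window=[86, 29] -> max=86
step 3: append 80 -> window=[29, 80] -> max=80
step 4: append 35 -> window=[80, 35] -> max=80
step 5: append 86 -> window=[35, 86] -> max=86
step 6: append 14 -> window=[86, 14] -> max=86
step 7: append 74 -> window=[14, 74] -> max=74
step 8: append 12 -> window=[74, 12] -> max=74
step 9: append 73 -> window=[12, 73] -> max=73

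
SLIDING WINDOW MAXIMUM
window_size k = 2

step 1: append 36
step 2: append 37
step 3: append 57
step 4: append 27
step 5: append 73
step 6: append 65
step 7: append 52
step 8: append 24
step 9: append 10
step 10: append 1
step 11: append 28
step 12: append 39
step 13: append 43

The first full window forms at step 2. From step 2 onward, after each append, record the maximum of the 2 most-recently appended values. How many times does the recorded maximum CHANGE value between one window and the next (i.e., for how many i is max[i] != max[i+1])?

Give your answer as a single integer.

step 1: append 36 -> window=[36] (not full yet)
step 2: append 37 -> window=[36, 37] -> max=37
step 3: append 57 -> window=[37, 57] -> max=57
step 4: append 27 -> window=[57, 27] -> max=57
step 5: append 73 -> window=[27, 73] -> max=73
step 6: append 65 -> window=[73, 65] -> max=73
step 7: append 52 -> window=[65, 52] -> max=65
step 8: append 24 -> window=[52, 24] -> max=52
step 9: append 10 -> window=[24, 10] -> max=24
step 10: append 1 -> window=[10, 1] -> max=10
step 11: append 28 -> window=[1, 28] -> max=28
step 12: append 39 -> window=[28, 39] -> max=39
step 13: append 43 -> window=[39, 43] -> max=43
Recorded maximums: 37 57 57 73 73 65 52 24 10 28 39 43
Changes between consecutive maximums: 9

Answer: 9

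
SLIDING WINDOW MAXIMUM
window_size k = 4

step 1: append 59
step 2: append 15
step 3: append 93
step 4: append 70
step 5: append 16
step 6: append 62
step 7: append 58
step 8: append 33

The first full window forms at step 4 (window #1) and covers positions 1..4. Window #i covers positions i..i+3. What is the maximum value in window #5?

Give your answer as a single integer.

Answer: 62

Derivation:
step 1: append 59 -> window=[59] (not full yet)
step 2: append 15 -> window=[59, 15] (not full yet)
step 3: append 93 -> window=[59, 15, 93] (not full yet)
step 4: append 70 -> window=[59, 15, 93, 70] -> max=93
step 5: append 16 -> window=[15, 93, 70, 16] -> max=93
step 6: append 62 -> window=[93, 70, 16, 62] -> max=93
step 7: append 58 -> window=[70, 16, 62, 58] -> max=70
step 8: append 33 -> window=[16, 62, 58, 33] -> max=62
Window #5 max = 62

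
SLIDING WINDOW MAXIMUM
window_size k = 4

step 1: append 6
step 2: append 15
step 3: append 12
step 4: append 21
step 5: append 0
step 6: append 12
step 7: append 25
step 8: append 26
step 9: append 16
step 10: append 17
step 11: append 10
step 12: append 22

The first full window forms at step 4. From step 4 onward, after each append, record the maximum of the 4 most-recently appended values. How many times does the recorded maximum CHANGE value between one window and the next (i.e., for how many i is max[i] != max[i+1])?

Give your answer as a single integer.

step 1: append 6 -> window=[6] (not full yet)
step 2: append 15 -> window=[6, 15] (not full yet)
step 3: append 12 -> window=[6, 15, 12] (not full yet)
step 4: append 21 -> window=[6, 15, 12, 21] -> max=21
step 5: append 0 -> window=[15, 12, 21, 0] -> max=21
step 6: append 12 -> window=[12, 21, 0, 12] -> max=21
step 7: append 25 -> window=[21, 0, 12, 25] -> max=25
step 8: append 26 -> window=[0, 12, 25, 26] -> max=26
step 9: append 16 -> window=[12, 25, 26, 16] -> max=26
step 10: append 17 -> window=[25, 26, 16, 17] -> max=26
step 11: append 10 -> window=[26, 16, 17, 10] -> max=26
step 12: append 22 -> window=[16, 17, 10, 22] -> max=22
Recorded maximums: 21 21 21 25 26 26 26 26 22
Changes between consecutive maximums: 3

Answer: 3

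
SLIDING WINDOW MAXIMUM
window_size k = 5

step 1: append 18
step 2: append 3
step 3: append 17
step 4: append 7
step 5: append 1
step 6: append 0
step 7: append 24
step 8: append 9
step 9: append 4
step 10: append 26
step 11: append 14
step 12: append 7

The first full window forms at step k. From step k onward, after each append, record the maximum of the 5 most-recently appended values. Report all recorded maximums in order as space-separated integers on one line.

Answer: 18 17 24 24 24 26 26 26

Derivation:
step 1: append 18 -> window=[18] (not full yet)
step 2: append 3 -> window=[18, 3] (not full yet)
step 3: append 17 -> window=[18, 3, 17] (not full yet)
step 4: append 7 -> window=[18, 3, 17, 7] (not full yet)
step 5: append 1 -> window=[18, 3, 17, 7, 1] -> max=18
step 6: append 0 -> window=[3, 17, 7, 1, 0] -> max=17
step 7: append 24 -> window=[17, 7, 1, 0, 24] -> max=24
step 8: append 9 -> window=[7, 1, 0, 24, 9] -> max=24
step 9: append 4 -> window=[1, 0, 24, 9, 4] -> max=24
step 10: append 26 -> window=[0, 24, 9, 4, 26] -> max=26
step 11: append 14 -> window=[24, 9, 4, 26, 14] -> max=26
step 12: append 7 -> window=[9, 4, 26, 14, 7] -> max=26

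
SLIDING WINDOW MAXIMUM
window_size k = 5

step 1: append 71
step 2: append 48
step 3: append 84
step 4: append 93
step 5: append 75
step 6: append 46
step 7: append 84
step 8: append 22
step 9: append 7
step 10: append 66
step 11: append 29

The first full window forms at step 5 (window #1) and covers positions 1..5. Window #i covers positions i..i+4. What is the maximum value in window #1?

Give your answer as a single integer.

Answer: 93

Derivation:
step 1: append 71 -> window=[71] (not full yet)
step 2: append 48 -> window=[71, 48] (not full yet)
step 3: append 84 -> window=[71, 48, 84] (not full yet)
step 4: append 93 -> window=[71, 48, 84, 93] (not full yet)
step 5: append 75 -> window=[71, 48, 84, 93, 75] -> max=93
Window #1 max = 93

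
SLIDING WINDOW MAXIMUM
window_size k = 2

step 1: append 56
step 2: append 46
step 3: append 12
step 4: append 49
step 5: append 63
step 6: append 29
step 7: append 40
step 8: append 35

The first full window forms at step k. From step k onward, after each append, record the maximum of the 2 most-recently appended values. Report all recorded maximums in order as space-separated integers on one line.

step 1: append 56 -> window=[56] (not full yet)
step 2: append 46 -> window=[56, 46] -> max=56
step 3: append 12 -> window=[46, 12] -> max=46
step 4: append 49 -> window=[12, 49] -> max=49
step 5: append 63 -> window=[49, 63] -> max=63
step 6: append 29 -> window=[63, 29] -> max=63
step 7: append 40 -> window=[29, 40] -> max=40
step 8: append 35 -> window=[40, 35] -> max=40

Answer: 56 46 49 63 63 40 40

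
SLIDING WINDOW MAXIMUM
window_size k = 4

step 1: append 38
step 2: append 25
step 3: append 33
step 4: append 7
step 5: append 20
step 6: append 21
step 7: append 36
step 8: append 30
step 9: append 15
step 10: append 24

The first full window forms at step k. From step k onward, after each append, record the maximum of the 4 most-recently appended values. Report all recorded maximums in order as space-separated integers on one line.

Answer: 38 33 33 36 36 36 36

Derivation:
step 1: append 38 -> window=[38] (not full yet)
step 2: append 25 -> window=[38, 25] (not full yet)
step 3: append 33 -> window=[38, 25, 33] (not full yet)
step 4: append 7 -> window=[38, 25, 33, 7] -> max=38
step 5: append 20 -> window=[25, 33, 7, 20] -> max=33
step 6: append 21 -> window=[33, 7, 20, 21] -> max=33
step 7: append 36 -> window=[7, 20, 21, 36] -> max=36
step 8: append 30 -> window=[20, 21, 36, 30] -> max=36
step 9: append 15 -> window=[21, 36, 30, 15] -> max=36
step 10: append 24 -> window=[36, 30, 15, 24] -> max=36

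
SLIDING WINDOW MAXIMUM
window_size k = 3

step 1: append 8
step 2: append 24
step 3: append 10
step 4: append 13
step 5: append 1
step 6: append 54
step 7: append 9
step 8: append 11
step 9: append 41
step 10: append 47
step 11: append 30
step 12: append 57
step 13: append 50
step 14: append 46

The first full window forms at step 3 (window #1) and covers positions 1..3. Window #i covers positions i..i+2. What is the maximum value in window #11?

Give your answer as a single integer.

Answer: 57

Derivation:
step 1: append 8 -> window=[8] (not full yet)
step 2: append 24 -> window=[8, 24] (not full yet)
step 3: append 10 -> window=[8, 24, 10] -> max=24
step 4: append 13 -> window=[24, 10, 13] -> max=24
step 5: append 1 -> window=[10, 13, 1] -> max=13
step 6: append 54 -> window=[13, 1, 54] -> max=54
step 7: append 9 -> window=[1, 54, 9] -> max=54
step 8: append 11 -> window=[54, 9, 11] -> max=54
step 9: append 41 -> window=[9, 11, 41] -> max=41
step 10: append 47 -> window=[11, 41, 47] -> max=47
step 11: append 30 -> window=[41, 47, 30] -> max=47
step 12: append 57 -> window=[47, 30, 57] -> max=57
step 13: append 50 -> window=[30, 57, 50] -> max=57
Window #11 max = 57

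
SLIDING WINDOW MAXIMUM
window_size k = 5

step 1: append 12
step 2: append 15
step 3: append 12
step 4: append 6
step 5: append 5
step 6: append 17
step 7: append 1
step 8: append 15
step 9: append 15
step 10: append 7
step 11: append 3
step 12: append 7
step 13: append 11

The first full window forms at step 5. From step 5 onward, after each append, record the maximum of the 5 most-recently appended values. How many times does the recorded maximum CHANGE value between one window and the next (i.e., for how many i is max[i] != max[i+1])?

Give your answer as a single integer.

step 1: append 12 -> window=[12] (not full yet)
step 2: append 15 -> window=[12, 15] (not full yet)
step 3: append 12 -> window=[12, 15, 12] (not full yet)
step 4: append 6 -> window=[12, 15, 12, 6] (not full yet)
step 5: append 5 -> window=[12, 15, 12, 6, 5] -> max=15
step 6: append 17 -> window=[15, 12, 6, 5, 17] -> max=17
step 7: append 1 -> window=[12, 6, 5, 17, 1] -> max=17
step 8: append 15 -> window=[6, 5, 17, 1, 15] -> max=17
step 9: append 15 -> window=[5, 17, 1, 15, 15] -> max=17
step 10: append 7 -> window=[17, 1, 15, 15, 7] -> max=17
step 11: append 3 -> window=[1, 15, 15, 7, 3] -> max=15
step 12: append 7 -> window=[15, 15, 7, 3, 7] -> max=15
step 13: append 11 -> window=[15, 7, 3, 7, 11] -> max=15
Recorded maximums: 15 17 17 17 17 17 15 15 15
Changes between consecutive maximums: 2

Answer: 2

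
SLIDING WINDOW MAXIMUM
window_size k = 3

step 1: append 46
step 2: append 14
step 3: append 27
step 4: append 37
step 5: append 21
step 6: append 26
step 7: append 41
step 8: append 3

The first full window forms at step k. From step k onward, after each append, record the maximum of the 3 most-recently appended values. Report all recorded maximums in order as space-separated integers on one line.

Answer: 46 37 37 37 41 41

Derivation:
step 1: append 46 -> window=[46] (not full yet)
step 2: append 14 -> window=[46, 14] (not full yet)
step 3: append 27 -> window=[46, 14, 27] -> max=46
step 4: append 37 -> window=[14, 27, 37] -> max=37
step 5: append 21 -> window=[27, 37, 21] -> max=37
step 6: append 26 -> window=[37, 21, 26] -> max=37
step 7: append 41 -> window=[21, 26, 41] -> max=41
step 8: append 3 -> window=[26, 41, 3] -> max=41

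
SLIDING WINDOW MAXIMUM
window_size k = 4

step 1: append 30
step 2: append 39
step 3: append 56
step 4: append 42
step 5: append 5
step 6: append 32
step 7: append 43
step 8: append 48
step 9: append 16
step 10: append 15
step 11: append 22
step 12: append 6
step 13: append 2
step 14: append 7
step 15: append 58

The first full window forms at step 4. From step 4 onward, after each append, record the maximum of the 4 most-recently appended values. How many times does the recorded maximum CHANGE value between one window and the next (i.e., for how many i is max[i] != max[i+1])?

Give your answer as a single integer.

Answer: 4

Derivation:
step 1: append 30 -> window=[30] (not full yet)
step 2: append 39 -> window=[30, 39] (not full yet)
step 3: append 56 -> window=[30, 39, 56] (not full yet)
step 4: append 42 -> window=[30, 39, 56, 42] -> max=56
step 5: append 5 -> window=[39, 56, 42, 5] -> max=56
step 6: append 32 -> window=[56, 42, 5, 32] -> max=56
step 7: append 43 -> window=[42, 5, 32, 43] -> max=43
step 8: append 48 -> window=[5, 32, 43, 48] -> max=48
step 9: append 16 -> window=[32, 43, 48, 16] -> max=48
step 10: append 15 -> window=[43, 48, 16, 15] -> max=48
step 11: append 22 -> window=[48, 16, 15, 22] -> max=48
step 12: append 6 -> window=[16, 15, 22, 6] -> max=22
step 13: append 2 -> window=[15, 22, 6, 2] -> max=22
step 14: append 7 -> window=[22, 6, 2, 7] -> max=22
step 15: append 58 -> window=[6, 2, 7, 58] -> max=58
Recorded maximums: 56 56 56 43 48 48 48 48 22 22 22 58
Changes between consecutive maximums: 4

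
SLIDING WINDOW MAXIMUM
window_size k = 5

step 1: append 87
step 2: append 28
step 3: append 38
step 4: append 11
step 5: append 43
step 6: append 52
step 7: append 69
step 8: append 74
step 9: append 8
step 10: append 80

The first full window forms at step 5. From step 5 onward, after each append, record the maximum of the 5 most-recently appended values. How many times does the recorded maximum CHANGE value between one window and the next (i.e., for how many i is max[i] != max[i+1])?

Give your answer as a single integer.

step 1: append 87 -> window=[87] (not full yet)
step 2: append 28 -> window=[87, 28] (not full yet)
step 3: append 38 -> window=[87, 28, 38] (not full yet)
step 4: append 11 -> window=[87, 28, 38, 11] (not full yet)
step 5: append 43 -> window=[87, 28, 38, 11, 43] -> max=87
step 6: append 52 -> window=[28, 38, 11, 43, 52] -> max=52
step 7: append 69 -> window=[38, 11, 43, 52, 69] -> max=69
step 8: append 74 -> window=[11, 43, 52, 69, 74] -> max=74
step 9: append 8 -> window=[43, 52, 69, 74, 8] -> max=74
step 10: append 80 -> window=[52, 69, 74, 8, 80] -> max=80
Recorded maximums: 87 52 69 74 74 80
Changes between consecutive maximums: 4

Answer: 4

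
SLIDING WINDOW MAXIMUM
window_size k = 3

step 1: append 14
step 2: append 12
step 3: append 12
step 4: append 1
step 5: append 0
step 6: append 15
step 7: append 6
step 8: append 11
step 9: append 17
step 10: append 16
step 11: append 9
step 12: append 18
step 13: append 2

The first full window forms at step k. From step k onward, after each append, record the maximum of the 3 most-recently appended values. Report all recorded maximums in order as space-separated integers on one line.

step 1: append 14 -> window=[14] (not full yet)
step 2: append 12 -> window=[14, 12] (not full yet)
step 3: append 12 -> window=[14, 12, 12] -> max=14
step 4: append 1 -> window=[12, 12, 1] -> max=12
step 5: append 0 -> window=[12, 1, 0] -> max=12
step 6: append 15 -> window=[1, 0, 15] -> max=15
step 7: append 6 -> window=[0, 15, 6] -> max=15
step 8: append 11 -> window=[15, 6, 11] -> max=15
step 9: append 17 -> window=[6, 11, 17] -> max=17
step 10: append 16 -> window=[11, 17, 16] -> max=17
step 11: append 9 -> window=[17, 16, 9] -> max=17
step 12: append 18 -> window=[16, 9, 18] -> max=18
step 13: append 2 -> window=[9, 18, 2] -> max=18

Answer: 14 12 12 15 15 15 17 17 17 18 18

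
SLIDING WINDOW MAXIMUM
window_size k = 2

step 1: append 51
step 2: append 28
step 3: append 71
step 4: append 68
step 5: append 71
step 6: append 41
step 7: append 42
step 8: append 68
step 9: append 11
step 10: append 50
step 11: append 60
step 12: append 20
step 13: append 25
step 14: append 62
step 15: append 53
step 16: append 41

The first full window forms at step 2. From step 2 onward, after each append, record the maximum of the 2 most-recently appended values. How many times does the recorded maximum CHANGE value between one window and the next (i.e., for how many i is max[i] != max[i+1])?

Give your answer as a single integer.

step 1: append 51 -> window=[51] (not full yet)
step 2: append 28 -> window=[51, 28] -> max=51
step 3: append 71 -> window=[28, 71] -> max=71
step 4: append 68 -> window=[71, 68] -> max=71
step 5: append 71 -> window=[68, 71] -> max=71
step 6: append 41 -> window=[71, 41] -> max=71
step 7: append 42 -> window=[41, 42] -> max=42
step 8: append 68 -> window=[42, 68] -> max=68
step 9: append 11 -> window=[68, 11] -> max=68
step 10: append 50 -> window=[11, 50] -> max=50
step 11: append 60 -> window=[50, 60] -> max=60
step 12: append 20 -> window=[60, 20] -> max=60
step 13: append 25 -> window=[20, 25] -> max=25
step 14: append 62 -> window=[25, 62] -> max=62
step 15: append 53 -> window=[62, 53] -> max=62
step 16: append 41 -> window=[53, 41] -> max=53
Recorded maximums: 51 71 71 71 71 42 68 68 50 60 60 25 62 62 53
Changes between consecutive maximums: 8

Answer: 8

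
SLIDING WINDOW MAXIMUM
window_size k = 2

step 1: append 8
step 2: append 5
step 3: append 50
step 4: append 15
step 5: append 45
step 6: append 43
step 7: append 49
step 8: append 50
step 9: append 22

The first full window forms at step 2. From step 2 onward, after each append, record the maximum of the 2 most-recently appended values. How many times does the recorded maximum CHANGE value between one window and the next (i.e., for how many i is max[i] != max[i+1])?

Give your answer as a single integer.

Answer: 4

Derivation:
step 1: append 8 -> window=[8] (not full yet)
step 2: append 5 -> window=[8, 5] -> max=8
step 3: append 50 -> window=[5, 50] -> max=50
step 4: append 15 -> window=[50, 15] -> max=50
step 5: append 45 -> window=[15, 45] -> max=45
step 6: append 43 -> window=[45, 43] -> max=45
step 7: append 49 -> window=[43, 49] -> max=49
step 8: append 50 -> window=[49, 50] -> max=50
step 9: append 22 -> window=[50, 22] -> max=50
Recorded maximums: 8 50 50 45 45 49 50 50
Changes between consecutive maximums: 4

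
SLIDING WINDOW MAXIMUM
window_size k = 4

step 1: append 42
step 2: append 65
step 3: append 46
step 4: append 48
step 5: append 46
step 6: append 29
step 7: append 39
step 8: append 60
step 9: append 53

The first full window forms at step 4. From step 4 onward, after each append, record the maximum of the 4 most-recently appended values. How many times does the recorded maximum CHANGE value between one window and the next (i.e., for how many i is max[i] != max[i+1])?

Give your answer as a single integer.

step 1: append 42 -> window=[42] (not full yet)
step 2: append 65 -> window=[42, 65] (not full yet)
step 3: append 46 -> window=[42, 65, 46] (not full yet)
step 4: append 48 -> window=[42, 65, 46, 48] -> max=65
step 5: append 46 -> window=[65, 46, 48, 46] -> max=65
step 6: append 29 -> window=[46, 48, 46, 29] -> max=48
step 7: append 39 -> window=[48, 46, 29, 39] -> max=48
step 8: append 60 -> window=[46, 29, 39, 60] -> max=60
step 9: append 53 -> window=[29, 39, 60, 53] -> max=60
Recorded maximums: 65 65 48 48 60 60
Changes between consecutive maximums: 2

Answer: 2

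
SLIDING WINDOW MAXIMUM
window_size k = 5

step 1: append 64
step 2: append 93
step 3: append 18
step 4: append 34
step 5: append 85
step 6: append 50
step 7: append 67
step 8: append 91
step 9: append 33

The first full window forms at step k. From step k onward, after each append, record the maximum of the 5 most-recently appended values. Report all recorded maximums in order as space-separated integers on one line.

step 1: append 64 -> window=[64] (not full yet)
step 2: append 93 -> window=[64, 93] (not full yet)
step 3: append 18 -> window=[64, 93, 18] (not full yet)
step 4: append 34 -> window=[64, 93, 18, 34] (not full yet)
step 5: append 85 -> window=[64, 93, 18, 34, 85] -> max=93
step 6: append 50 -> window=[93, 18, 34, 85, 50] -> max=93
step 7: append 67 -> window=[18, 34, 85, 50, 67] -> max=85
step 8: append 91 -> window=[34, 85, 50, 67, 91] -> max=91
step 9: append 33 -> window=[85, 50, 67, 91, 33] -> max=91

Answer: 93 93 85 91 91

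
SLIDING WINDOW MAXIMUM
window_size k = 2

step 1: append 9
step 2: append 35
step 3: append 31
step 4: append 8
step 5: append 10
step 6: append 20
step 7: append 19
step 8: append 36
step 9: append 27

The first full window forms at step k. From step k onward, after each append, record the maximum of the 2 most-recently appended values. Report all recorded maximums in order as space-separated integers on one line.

Answer: 35 35 31 10 20 20 36 36

Derivation:
step 1: append 9 -> window=[9] (not full yet)
step 2: append 35 -> window=[9, 35] -> max=35
step 3: append 31 -> window=[35, 31] -> max=35
step 4: append 8 -> window=[31, 8] -> max=31
step 5: append 10 -> window=[8, 10] -> max=10
step 6: append 20 -> window=[10, 20] -> max=20
step 7: append 19 -> window=[20, 19] -> max=20
step 8: append 36 -> window=[19, 36] -> max=36
step 9: append 27 -> window=[36, 27] -> max=36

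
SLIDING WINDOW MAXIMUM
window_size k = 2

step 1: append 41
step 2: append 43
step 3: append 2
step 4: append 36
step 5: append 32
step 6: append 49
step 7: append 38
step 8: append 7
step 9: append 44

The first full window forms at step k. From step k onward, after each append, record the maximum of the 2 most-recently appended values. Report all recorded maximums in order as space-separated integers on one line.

Answer: 43 43 36 36 49 49 38 44

Derivation:
step 1: append 41 -> window=[41] (not full yet)
step 2: append 43 -> window=[41, 43] -> max=43
step 3: append 2 -> window=[43, 2] -> max=43
step 4: append 36 -> window=[2, 36] -> max=36
step 5: append 32 -> window=[36, 32] -> max=36
step 6: append 49 -> window=[32, 49] -> max=49
step 7: append 38 -> window=[49, 38] -> max=49
step 8: append 7 -> window=[38, 7] -> max=38
step 9: append 44 -> window=[7, 44] -> max=44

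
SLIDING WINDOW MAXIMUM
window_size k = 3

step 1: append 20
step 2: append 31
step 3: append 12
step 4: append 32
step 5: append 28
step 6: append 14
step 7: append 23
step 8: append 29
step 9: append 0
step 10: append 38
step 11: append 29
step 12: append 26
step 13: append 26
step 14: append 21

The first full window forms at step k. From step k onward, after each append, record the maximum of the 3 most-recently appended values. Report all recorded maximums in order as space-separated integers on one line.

step 1: append 20 -> window=[20] (not full yet)
step 2: append 31 -> window=[20, 31] (not full yet)
step 3: append 12 -> window=[20, 31, 12] -> max=31
step 4: append 32 -> window=[31, 12, 32] -> max=32
step 5: append 28 -> window=[12, 32, 28] -> max=32
step 6: append 14 -> window=[32, 28, 14] -> max=32
step 7: append 23 -> window=[28, 14, 23] -> max=28
step 8: append 29 -> window=[14, 23, 29] -> max=29
step 9: append 0 -> window=[23, 29, 0] -> max=29
step 10: append 38 -> window=[29, 0, 38] -> max=38
step 11: append 29 -> window=[0, 38, 29] -> max=38
step 12: append 26 -> window=[38, 29, 26] -> max=38
step 13: append 26 -> window=[29, 26, 26] -> max=29
step 14: append 21 -> window=[26, 26, 21] -> max=26

Answer: 31 32 32 32 28 29 29 38 38 38 29 26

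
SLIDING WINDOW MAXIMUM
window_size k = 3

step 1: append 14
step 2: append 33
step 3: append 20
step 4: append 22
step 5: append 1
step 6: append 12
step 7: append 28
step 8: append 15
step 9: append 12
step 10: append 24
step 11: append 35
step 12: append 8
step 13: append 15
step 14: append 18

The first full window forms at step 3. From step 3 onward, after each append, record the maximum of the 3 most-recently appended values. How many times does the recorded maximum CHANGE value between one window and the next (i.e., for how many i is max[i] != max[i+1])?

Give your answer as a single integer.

step 1: append 14 -> window=[14] (not full yet)
step 2: append 33 -> window=[14, 33] (not full yet)
step 3: append 20 -> window=[14, 33, 20] -> max=33
step 4: append 22 -> window=[33, 20, 22] -> max=33
step 5: append 1 -> window=[20, 22, 1] -> max=22
step 6: append 12 -> window=[22, 1, 12] -> max=22
step 7: append 28 -> window=[1, 12, 28] -> max=28
step 8: append 15 -> window=[12, 28, 15] -> max=28
step 9: append 12 -> window=[28, 15, 12] -> max=28
step 10: append 24 -> window=[15, 12, 24] -> max=24
step 11: append 35 -> window=[12, 24, 35] -> max=35
step 12: append 8 -> window=[24, 35, 8] -> max=35
step 13: append 15 -> window=[35, 8, 15] -> max=35
step 14: append 18 -> window=[8, 15, 18] -> max=18
Recorded maximums: 33 33 22 22 28 28 28 24 35 35 35 18
Changes between consecutive maximums: 5

Answer: 5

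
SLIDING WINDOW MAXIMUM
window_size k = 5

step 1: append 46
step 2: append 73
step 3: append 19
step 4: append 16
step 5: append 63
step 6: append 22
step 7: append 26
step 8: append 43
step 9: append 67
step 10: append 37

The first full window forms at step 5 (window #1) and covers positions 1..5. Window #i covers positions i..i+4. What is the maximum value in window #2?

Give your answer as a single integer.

Answer: 73

Derivation:
step 1: append 46 -> window=[46] (not full yet)
step 2: append 73 -> window=[46, 73] (not full yet)
step 3: append 19 -> window=[46, 73, 19] (not full yet)
step 4: append 16 -> window=[46, 73, 19, 16] (not full yet)
step 5: append 63 -> window=[46, 73, 19, 16, 63] -> max=73
step 6: append 22 -> window=[73, 19, 16, 63, 22] -> max=73
Window #2 max = 73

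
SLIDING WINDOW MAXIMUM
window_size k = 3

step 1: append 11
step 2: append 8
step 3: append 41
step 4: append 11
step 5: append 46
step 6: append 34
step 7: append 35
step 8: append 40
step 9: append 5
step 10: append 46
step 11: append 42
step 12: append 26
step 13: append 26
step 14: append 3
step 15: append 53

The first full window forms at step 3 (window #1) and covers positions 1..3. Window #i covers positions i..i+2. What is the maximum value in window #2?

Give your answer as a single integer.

Answer: 41

Derivation:
step 1: append 11 -> window=[11] (not full yet)
step 2: append 8 -> window=[11, 8] (not full yet)
step 3: append 41 -> window=[11, 8, 41] -> max=41
step 4: append 11 -> window=[8, 41, 11] -> max=41
Window #2 max = 41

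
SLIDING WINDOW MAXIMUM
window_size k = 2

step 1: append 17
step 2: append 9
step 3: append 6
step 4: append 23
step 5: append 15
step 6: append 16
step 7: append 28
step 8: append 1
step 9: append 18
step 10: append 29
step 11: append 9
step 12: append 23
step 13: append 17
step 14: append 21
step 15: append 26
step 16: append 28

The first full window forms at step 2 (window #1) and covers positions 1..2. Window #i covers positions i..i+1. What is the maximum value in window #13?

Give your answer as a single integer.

step 1: append 17 -> window=[17] (not full yet)
step 2: append 9 -> window=[17, 9] -> max=17
step 3: append 6 -> window=[9, 6] -> max=9
step 4: append 23 -> window=[6, 23] -> max=23
step 5: append 15 -> window=[23, 15] -> max=23
step 6: append 16 -> window=[15, 16] -> max=16
step 7: append 28 -> window=[16, 28] -> max=28
step 8: append 1 -> window=[28, 1] -> max=28
step 9: append 18 -> window=[1, 18] -> max=18
step 10: append 29 -> window=[18, 29] -> max=29
step 11: append 9 -> window=[29, 9] -> max=29
step 12: append 23 -> window=[9, 23] -> max=23
step 13: append 17 -> window=[23, 17] -> max=23
step 14: append 21 -> window=[17, 21] -> max=21
Window #13 max = 21

Answer: 21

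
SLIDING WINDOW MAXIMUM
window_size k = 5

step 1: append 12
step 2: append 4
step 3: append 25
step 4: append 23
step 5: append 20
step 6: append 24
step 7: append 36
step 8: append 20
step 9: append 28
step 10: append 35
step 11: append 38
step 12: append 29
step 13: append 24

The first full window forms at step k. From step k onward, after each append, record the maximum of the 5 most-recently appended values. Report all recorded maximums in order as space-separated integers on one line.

Answer: 25 25 36 36 36 36 38 38 38

Derivation:
step 1: append 12 -> window=[12] (not full yet)
step 2: append 4 -> window=[12, 4] (not full yet)
step 3: append 25 -> window=[12, 4, 25] (not full yet)
step 4: append 23 -> window=[12, 4, 25, 23] (not full yet)
step 5: append 20 -> window=[12, 4, 25, 23, 20] -> max=25
step 6: append 24 -> window=[4, 25, 23, 20, 24] -> max=25
step 7: append 36 -> window=[25, 23, 20, 24, 36] -> max=36
step 8: append 20 -> window=[23, 20, 24, 36, 20] -> max=36
step 9: append 28 -> window=[20, 24, 36, 20, 28] -> max=36
step 10: append 35 -> window=[24, 36, 20, 28, 35] -> max=36
step 11: append 38 -> window=[36, 20, 28, 35, 38] -> max=38
step 12: append 29 -> window=[20, 28, 35, 38, 29] -> max=38
step 13: append 24 -> window=[28, 35, 38, 29, 24] -> max=38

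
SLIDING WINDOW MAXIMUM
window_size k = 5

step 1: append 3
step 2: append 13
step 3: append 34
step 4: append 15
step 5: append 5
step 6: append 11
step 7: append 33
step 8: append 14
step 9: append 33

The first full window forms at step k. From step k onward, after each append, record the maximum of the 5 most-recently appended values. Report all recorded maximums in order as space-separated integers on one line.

Answer: 34 34 34 33 33

Derivation:
step 1: append 3 -> window=[3] (not full yet)
step 2: append 13 -> window=[3, 13] (not full yet)
step 3: append 34 -> window=[3, 13, 34] (not full yet)
step 4: append 15 -> window=[3, 13, 34, 15] (not full yet)
step 5: append 5 -> window=[3, 13, 34, 15, 5] -> max=34
step 6: append 11 -> window=[13, 34, 15, 5, 11] -> max=34
step 7: append 33 -> window=[34, 15, 5, 11, 33] -> max=34
step 8: append 14 -> window=[15, 5, 11, 33, 14] -> max=33
step 9: append 33 -> window=[5, 11, 33, 14, 33] -> max=33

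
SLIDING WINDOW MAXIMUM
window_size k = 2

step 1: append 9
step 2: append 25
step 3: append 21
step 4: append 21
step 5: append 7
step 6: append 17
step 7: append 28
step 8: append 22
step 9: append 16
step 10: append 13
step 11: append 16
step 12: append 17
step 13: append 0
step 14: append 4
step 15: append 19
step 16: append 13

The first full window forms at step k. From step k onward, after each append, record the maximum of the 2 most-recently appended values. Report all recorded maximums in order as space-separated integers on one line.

step 1: append 9 -> window=[9] (not full yet)
step 2: append 25 -> window=[9, 25] -> max=25
step 3: append 21 -> window=[25, 21] -> max=25
step 4: append 21 -> window=[21, 21] -> max=21
step 5: append 7 -> window=[21, 7] -> max=21
step 6: append 17 -> window=[7, 17] -> max=17
step 7: append 28 -> window=[17, 28] -> max=28
step 8: append 22 -> window=[28, 22] -> max=28
step 9: append 16 -> window=[22, 16] -> max=22
step 10: append 13 -> window=[16, 13] -> max=16
step 11: append 16 -> window=[13, 16] -> max=16
step 12: append 17 -> window=[16, 17] -> max=17
step 13: append 0 -> window=[17, 0] -> max=17
step 14: append 4 -> window=[0, 4] -> max=4
step 15: append 19 -> window=[4, 19] -> max=19
step 16: append 13 -> window=[19, 13] -> max=19

Answer: 25 25 21 21 17 28 28 22 16 16 17 17 4 19 19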